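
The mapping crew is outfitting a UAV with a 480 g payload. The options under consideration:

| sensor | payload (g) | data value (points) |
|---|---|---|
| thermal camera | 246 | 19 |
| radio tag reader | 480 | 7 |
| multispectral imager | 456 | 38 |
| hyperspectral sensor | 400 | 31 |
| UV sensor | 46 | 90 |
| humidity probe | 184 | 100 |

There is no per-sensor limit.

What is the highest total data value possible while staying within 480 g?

900

The ratio ordering already packs tightly: 10×UV sensor, 460 g, 900.
The spare 20 g is too small for any remaining sensor, and no exchange beats 900.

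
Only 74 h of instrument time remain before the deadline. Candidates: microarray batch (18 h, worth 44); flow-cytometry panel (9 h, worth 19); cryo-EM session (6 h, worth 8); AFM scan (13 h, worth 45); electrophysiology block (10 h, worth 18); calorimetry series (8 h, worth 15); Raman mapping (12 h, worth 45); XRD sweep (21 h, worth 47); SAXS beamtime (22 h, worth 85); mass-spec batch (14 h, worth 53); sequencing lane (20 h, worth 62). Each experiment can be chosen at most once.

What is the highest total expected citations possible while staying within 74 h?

253

A density-first pass picks flow-cytometry panel + AFM scan + Raman mapping + SAXS beamtime + mass-spec batch — 247 at 70 h.
Dropping flow-cytometry panel and AFM scan frees 22 h; slotting in cryo-EM session + sequencing lane (26 h) lifts the total to 253 at 74 h.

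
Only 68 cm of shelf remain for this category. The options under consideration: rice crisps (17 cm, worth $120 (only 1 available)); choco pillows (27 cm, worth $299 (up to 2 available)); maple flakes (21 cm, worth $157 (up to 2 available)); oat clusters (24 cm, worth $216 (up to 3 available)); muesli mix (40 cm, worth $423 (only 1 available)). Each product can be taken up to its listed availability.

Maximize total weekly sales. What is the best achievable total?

722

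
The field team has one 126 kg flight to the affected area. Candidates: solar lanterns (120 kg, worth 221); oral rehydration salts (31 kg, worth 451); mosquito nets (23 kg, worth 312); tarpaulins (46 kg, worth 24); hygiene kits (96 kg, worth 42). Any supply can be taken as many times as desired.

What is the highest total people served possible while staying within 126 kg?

4×oral rehydration salts uses 124 of the 126 kg and totals 1804.
Nothing else within 126 kg beats 1804.

1804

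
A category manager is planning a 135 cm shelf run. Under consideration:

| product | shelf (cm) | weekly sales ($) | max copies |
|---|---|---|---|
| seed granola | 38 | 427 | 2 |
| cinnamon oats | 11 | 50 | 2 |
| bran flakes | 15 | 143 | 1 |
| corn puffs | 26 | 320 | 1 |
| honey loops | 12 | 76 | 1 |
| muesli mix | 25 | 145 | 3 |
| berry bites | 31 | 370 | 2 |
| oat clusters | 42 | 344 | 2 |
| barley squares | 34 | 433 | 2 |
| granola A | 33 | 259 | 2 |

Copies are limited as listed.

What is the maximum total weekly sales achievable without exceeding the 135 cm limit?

1613

A density-first pass picks corn puffs + berry bites + 2×barley squares — 1556 at 125 cm.
Replace berry bites with seed granola: the trade gains 57 net, giving 1613 at 132 cm.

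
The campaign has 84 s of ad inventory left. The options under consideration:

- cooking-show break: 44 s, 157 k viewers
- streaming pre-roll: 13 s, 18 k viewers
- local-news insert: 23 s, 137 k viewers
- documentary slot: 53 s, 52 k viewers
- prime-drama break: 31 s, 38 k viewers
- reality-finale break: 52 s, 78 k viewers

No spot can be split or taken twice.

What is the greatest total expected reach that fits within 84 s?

312

Ranking by ratio (expected reach/s): local-news insert 5.96, cooking-show break 3.57, reality-finale break 1.50, streaming pre-roll 1.38.
Best packing: cooking-show break + streaming pre-roll + local-news insert — 80 s, 312 total.
That's the maximum — no swap from here does better than 312.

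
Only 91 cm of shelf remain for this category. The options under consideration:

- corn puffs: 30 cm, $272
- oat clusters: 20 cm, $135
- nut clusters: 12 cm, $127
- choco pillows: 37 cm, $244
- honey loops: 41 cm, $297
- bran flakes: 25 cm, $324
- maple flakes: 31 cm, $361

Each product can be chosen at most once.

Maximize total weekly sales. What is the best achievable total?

957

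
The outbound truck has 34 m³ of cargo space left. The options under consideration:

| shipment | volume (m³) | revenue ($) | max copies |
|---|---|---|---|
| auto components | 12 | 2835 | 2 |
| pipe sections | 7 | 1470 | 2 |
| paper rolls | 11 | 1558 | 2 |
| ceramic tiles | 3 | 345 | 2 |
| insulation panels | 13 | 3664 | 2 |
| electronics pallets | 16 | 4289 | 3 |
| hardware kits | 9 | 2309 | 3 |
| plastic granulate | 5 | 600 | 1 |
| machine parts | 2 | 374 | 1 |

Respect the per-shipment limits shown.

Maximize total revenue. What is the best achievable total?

8952

By revenue per m³: insulation panels 281.85, electronics pallets 268.06, hardware kits 256.56, auto components 236.25 lead.
Filling by ratio: pipe sections + 2×insulation panels for 8798, with 1 m³ left unused.
Dropping pipe sections and 2×insulation panels frees 33 m³; slotting in 2×electronics pallets + machine parts (34 m³) lifts the total to 8952 at 34 m³.
Every other selection either busts 34 m³ or exceeds an availability limit or fails to beat 8952.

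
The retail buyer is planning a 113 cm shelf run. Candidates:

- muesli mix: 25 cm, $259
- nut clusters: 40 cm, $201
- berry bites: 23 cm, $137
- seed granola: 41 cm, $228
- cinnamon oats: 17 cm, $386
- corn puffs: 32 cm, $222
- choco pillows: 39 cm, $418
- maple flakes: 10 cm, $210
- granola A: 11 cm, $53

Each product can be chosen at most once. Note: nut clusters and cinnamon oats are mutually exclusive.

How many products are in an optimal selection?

The maximum weekly sales within 113 cm is 1326.
muesli mix + cinnamon oats + choco pillows + maple flakes + granola A hits 1326 at 102 cm.
All optima have 5 products.

5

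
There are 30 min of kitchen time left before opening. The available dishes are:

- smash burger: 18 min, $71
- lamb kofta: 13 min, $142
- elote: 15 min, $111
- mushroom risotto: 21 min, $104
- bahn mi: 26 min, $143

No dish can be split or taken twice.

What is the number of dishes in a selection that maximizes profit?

2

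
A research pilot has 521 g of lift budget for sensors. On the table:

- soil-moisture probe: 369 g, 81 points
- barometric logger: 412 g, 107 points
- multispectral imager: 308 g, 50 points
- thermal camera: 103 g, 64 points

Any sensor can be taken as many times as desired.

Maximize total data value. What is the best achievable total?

320

Taking 5×thermal camera: 515 g used, 320 in data value.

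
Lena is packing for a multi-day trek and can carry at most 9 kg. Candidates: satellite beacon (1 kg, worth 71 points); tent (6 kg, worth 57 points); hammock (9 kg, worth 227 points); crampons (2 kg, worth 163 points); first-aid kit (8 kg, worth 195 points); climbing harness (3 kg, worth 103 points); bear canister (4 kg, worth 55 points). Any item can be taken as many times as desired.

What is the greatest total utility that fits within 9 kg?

Density check — crampons 81.50, satellite beacon 71.00, climbing harness 34.33 are the best per kg.
The ratio ordering already packs tightly: satellite beacon + 4×crampons, 9 kg, 723.
That's the maximum — no swap from here does better than 723.

723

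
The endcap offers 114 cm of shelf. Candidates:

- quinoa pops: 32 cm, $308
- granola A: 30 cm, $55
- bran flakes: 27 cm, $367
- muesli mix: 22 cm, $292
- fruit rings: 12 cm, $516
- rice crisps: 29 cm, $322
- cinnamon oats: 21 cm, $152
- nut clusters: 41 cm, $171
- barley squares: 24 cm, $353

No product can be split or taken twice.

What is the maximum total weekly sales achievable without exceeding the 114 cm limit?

1850

Density check — fruit rings 43.00, barley squares 14.71, bran flakes 13.59 are the best per cm.
Best packing: bran flakes + muesli mix + fruit rings + rice crisps + barley squares — 114 cm, 1850 total.
An exhaustive check of the 512 subsets confirms 1850.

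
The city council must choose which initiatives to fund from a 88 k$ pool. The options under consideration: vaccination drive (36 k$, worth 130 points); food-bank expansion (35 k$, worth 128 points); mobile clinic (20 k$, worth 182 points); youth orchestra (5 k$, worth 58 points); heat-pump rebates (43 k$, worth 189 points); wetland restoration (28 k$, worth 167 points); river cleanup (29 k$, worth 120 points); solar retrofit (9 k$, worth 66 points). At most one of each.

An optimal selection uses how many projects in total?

4

Best achievable projected impact is 535.
One optimal bundle: food-bank expansion + mobile clinic + youth orchestra + wetland restoration (88 k$).
Any selection reaching 535 contains exactly 4 projects.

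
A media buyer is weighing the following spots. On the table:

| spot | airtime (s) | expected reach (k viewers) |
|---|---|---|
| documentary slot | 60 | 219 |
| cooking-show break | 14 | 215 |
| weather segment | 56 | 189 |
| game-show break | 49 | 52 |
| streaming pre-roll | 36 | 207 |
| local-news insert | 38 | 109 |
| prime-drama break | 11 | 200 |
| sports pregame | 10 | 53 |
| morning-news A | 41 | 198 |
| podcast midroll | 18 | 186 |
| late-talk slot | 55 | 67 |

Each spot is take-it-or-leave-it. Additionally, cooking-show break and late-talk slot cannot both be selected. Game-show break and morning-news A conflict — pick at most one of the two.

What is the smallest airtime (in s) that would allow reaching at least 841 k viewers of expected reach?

89

Minimise s subject to total expected reach ≥ 841.
cooking-show break + streaming pre-roll + prime-drama break + sports pregame + podcast midroll: 861 expected reach at 89 s.
No combination under 89 s hits 841.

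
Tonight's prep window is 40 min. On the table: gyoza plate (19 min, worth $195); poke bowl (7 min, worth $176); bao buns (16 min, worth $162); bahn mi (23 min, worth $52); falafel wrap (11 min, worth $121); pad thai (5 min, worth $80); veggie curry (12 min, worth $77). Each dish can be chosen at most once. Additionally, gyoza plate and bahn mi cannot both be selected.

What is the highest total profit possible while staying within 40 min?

539

By profit per min: poke bowl 25.14, pad thai 16.00, falafel wrap 11.00 lead.
Best packing: poke bowl + bao buns + falafel wrap + pad thai — 39 min, 539 total.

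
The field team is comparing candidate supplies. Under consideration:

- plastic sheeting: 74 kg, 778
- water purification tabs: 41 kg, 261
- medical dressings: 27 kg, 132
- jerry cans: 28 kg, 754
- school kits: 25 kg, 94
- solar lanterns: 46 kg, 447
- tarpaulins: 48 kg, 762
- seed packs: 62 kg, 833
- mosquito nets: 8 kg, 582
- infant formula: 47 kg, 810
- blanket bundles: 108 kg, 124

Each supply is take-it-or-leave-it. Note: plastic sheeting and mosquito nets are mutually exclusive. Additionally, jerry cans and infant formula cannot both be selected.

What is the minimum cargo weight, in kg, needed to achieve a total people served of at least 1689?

Minimise kg subject to total people served ≥ 1689.
Taking jerry cans + solar lanterns + mosquito nets gives 1783 (≥ 1689) for 82 kg.
No combination under 82 kg hits 1689.

82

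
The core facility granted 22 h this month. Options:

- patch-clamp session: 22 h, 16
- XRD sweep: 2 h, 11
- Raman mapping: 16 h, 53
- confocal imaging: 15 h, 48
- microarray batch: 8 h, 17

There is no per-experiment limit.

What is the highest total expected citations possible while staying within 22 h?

The ratio ordering already packs tightly: 11×XRD sweep, 22 h, 121.
Nothing else within 22 h beats 121.

121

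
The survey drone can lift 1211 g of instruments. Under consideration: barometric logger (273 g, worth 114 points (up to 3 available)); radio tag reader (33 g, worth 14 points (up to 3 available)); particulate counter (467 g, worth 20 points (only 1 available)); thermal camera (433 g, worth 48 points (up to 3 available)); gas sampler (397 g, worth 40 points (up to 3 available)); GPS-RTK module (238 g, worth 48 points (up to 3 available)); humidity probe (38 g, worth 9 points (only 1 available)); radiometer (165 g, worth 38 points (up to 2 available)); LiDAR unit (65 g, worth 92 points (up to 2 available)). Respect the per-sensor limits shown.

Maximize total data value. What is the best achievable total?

592

By data value per g: LiDAR unit 1.42, radio tag reader 0.42, barometric logger 0.42, humidity probe 0.24 lead.
A density-first pass picks 3×barometric logger + 3×radio tag reader + humidity probe + 2×LiDAR unit — 577 at 1086 g.
The 71 g tied up in radio tag reader and humidity probe is better spent on radiometer — total rises to 592 (1180 g).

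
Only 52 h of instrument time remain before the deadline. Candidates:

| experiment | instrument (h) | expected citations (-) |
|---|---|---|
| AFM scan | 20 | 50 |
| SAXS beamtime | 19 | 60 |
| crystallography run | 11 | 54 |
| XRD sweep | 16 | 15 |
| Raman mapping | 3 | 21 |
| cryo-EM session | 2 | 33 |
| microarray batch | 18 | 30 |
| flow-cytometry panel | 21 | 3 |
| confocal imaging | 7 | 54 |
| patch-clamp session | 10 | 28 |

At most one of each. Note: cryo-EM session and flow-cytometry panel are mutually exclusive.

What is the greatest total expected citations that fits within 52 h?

The ratio ordering already packs tightly: SAXS beamtime + crystallography run + Raman mapping + cryo-EM session + confocal imaging + patch-clamp session, 52 h, 250.
Nothing else feasible within 52 h beats 250.

250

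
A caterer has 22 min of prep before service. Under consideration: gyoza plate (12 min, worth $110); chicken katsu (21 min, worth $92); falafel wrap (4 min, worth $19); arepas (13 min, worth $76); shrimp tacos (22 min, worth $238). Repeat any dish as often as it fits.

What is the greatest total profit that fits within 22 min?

238

Shrimp tacos uses 22 of the 22 min and totals 238.
No other feasible combination exceeds 238.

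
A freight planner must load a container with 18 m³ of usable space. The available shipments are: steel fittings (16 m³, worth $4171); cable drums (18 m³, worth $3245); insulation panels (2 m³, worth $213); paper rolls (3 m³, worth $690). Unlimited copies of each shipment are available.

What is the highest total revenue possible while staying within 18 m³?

The ratio ordering already packs tightly: steel fittings + insulation panels, 18 m³, 4384.

4384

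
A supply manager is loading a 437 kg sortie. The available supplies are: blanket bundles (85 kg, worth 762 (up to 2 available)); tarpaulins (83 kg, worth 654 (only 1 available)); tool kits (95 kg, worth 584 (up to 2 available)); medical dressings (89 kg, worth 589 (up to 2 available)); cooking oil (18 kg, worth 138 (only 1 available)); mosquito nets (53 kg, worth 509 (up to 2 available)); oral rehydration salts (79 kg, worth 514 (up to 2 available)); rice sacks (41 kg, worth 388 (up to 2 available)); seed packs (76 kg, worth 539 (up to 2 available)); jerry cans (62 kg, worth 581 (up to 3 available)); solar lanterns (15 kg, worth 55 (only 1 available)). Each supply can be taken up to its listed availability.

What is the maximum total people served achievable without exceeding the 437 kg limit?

4049

A density-first pass picks cooking oil + 2×mosquito nets + 2×rice sacks + 3×jerry cans + solar lanterns — 3730 at 407 kg.
The 56 kg tied up in rice sacks and solar lanterns is better spent on blanket bundles — total rises to 4049 (436 kg).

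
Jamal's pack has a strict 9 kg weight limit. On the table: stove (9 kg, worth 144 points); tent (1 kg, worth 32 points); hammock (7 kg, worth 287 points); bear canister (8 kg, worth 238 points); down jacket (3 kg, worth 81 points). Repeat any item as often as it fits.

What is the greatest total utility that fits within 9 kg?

Ranking by ratio (utility/kg): hammock 41.00, tent 32.00, bear canister 29.75, down jacket 27.00.
Best packing: 2×tent + hammock — 9 kg, 351 total.
That's the maximum — no swap from here does better than 351.

351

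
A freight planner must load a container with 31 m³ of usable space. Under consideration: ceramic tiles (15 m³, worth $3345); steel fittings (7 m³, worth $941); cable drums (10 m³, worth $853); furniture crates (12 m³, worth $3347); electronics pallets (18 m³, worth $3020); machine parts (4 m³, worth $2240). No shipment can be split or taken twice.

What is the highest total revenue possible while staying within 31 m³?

8932

Ceramic tiles + furniture crates + machine parts uses 31 of the 31 m³ and totals 8932.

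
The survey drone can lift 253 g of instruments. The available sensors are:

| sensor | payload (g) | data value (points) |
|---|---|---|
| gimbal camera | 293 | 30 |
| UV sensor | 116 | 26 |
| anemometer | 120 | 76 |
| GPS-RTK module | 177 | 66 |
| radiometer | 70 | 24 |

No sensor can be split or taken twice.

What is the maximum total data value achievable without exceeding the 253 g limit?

Filling by ratio: anemometer + radiometer for 100, with 63 g left unused.
Replace radiometer with UV sensor: the trade gains 2 net, giving 102 at 236 g.

102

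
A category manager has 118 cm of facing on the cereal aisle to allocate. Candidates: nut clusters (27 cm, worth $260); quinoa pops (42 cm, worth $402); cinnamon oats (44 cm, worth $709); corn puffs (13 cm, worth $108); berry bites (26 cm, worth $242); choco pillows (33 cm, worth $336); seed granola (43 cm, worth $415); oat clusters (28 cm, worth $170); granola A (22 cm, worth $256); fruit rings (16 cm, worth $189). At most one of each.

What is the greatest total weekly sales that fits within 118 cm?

1490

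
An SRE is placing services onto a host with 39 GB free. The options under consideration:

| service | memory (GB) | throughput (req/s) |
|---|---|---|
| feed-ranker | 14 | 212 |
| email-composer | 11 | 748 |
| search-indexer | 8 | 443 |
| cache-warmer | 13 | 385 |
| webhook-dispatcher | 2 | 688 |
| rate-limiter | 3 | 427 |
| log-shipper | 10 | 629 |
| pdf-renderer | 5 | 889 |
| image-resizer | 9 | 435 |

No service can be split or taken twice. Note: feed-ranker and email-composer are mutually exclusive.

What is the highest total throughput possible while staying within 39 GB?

3824

By throughput per GB: webhook-dispatcher 344.00, pdf-renderer 177.80, rate-limiter 142.33 lead.
The ratio ordering already packs tightly: email-composer + search-indexer + webhook-dispatcher + rate-limiter + log-shipper + pdf-renderer, 39 GB, 3824.
Every other selection either busts 39 GB or breaks a pairing rule or fails to beat 3824.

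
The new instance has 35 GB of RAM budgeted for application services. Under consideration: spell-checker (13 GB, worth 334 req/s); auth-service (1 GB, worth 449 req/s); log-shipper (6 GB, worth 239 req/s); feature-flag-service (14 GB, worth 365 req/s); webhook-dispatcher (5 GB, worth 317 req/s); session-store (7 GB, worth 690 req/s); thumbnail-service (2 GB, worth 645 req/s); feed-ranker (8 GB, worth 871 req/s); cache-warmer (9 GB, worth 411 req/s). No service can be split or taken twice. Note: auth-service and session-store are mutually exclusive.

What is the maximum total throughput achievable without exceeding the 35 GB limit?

2934

Webhook-dispatcher + session-store + thumbnail-service + feed-ranker + cache-warmer uses 31 of the 35 GB and totals 2934.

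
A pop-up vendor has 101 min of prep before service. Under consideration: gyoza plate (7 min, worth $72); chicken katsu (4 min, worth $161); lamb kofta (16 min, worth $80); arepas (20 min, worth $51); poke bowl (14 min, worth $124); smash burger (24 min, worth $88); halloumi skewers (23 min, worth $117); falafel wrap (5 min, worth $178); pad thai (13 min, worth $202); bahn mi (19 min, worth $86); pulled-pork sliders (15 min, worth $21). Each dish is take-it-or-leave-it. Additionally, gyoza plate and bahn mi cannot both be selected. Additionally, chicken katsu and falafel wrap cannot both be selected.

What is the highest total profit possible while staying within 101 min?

Taking gyoza plate + chicken katsu + lamb kofta + poke bowl + smash burger + halloumi skewers + pad thai: 101 min used, 844 in profit.
Next best is gyoza plate + lamb kofta + arepas + poke bowl + halloumi skewers + falafel wrap + pad thai at 824 (98 min) — short by 20.

844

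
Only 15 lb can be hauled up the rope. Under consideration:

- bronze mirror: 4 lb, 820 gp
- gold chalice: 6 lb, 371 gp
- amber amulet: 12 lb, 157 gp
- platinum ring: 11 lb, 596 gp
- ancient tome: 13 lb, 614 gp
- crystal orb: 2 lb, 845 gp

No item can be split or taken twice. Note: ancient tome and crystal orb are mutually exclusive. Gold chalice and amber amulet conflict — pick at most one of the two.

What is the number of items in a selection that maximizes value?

3

Best achievable value is 2036.
bronze mirror + gold chalice + crystal orb hits 2036 at 12 lb.
Every optimal selection uses 3 items.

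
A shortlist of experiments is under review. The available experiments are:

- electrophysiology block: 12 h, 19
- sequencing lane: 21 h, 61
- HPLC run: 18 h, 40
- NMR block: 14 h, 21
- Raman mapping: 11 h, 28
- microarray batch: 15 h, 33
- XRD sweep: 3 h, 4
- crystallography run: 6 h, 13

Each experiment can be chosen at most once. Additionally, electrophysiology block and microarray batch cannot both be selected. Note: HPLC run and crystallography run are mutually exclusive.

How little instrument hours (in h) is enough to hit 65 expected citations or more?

24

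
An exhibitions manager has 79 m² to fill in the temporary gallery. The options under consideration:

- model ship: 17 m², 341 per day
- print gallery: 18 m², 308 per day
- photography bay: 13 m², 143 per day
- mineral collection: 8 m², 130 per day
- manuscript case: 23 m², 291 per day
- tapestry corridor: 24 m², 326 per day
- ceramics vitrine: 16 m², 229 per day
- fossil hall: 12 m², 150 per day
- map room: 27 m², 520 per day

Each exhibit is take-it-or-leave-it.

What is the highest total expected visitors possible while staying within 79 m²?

1398

Ranking by ratio (expected visitors/m²): model ship 20.06, map room 19.26, print gallery 17.11, mineral collection 16.25.
The ratio heuristic lands on model ship + print gallery + mineral collection + map room (1299) but leaves 9 m² idle.
The 8 m² tied up in mineral collection is better spent on ceramics vitrine — total rises to 1398 (78 m²).
No other feasible combination exceeds 1398.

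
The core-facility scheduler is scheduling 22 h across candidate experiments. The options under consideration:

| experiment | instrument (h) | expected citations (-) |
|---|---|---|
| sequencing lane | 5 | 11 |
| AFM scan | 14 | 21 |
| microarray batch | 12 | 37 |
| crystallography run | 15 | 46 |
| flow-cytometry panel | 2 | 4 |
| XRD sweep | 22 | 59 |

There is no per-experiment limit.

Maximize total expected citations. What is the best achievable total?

Taking the top-ratio experiments first gives 2×sequencing lane + microarray batch for 59 (22 h).
Dropping sequencing lane and microarray batch frees 17 h; slotting in crystallography run + flow-cytometry panel (17 h) lifts the total to 61 at 22 h.
Nothing else within 22 h beats 61.

61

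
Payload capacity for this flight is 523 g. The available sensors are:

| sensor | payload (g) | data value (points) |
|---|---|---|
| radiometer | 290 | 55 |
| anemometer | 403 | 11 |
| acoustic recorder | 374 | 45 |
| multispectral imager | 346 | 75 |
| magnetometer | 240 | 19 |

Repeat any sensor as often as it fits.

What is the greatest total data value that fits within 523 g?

The ratio ordering already packs tightly: multispectral imager, 346 g, 75.
Every other selection either busts 523 g or fails to beat 75.

75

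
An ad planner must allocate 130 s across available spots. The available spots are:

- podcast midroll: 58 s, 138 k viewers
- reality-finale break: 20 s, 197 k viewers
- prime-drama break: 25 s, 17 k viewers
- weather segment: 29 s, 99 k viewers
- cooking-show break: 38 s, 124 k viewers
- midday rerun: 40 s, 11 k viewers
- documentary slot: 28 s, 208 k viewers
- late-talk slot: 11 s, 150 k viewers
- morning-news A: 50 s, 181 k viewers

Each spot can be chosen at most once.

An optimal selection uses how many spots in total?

The maximum expected reach within 130 s is 778.
One optimal bundle: reality-finale break + weather segment + cooking-show break + documentary slot + late-talk slot (126 s).
All optima have 5 spots.

5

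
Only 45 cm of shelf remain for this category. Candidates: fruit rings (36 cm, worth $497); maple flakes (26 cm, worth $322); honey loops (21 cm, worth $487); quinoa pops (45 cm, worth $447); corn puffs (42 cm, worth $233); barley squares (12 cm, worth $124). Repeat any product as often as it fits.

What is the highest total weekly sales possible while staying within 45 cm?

The ratio ordering already packs tightly: 2×honey loops, 42 cm, 974.
That's the maximum — no swap from here does better than 974.

974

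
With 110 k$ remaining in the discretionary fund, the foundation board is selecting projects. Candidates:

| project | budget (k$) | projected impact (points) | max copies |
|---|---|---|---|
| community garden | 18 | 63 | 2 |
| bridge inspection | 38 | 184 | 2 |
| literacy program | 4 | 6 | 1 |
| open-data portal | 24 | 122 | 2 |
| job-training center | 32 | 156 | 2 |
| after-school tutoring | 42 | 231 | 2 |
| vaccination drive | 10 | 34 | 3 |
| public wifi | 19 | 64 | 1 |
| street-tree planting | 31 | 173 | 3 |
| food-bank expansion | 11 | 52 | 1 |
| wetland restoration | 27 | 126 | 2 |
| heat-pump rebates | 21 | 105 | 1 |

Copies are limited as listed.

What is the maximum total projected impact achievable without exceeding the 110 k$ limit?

By projected impact per k$: street-tree planting 5.58, after-school tutoring 5.50, open-data portal 5.08, heat-pump rebates 5.00 lead.
The ratio heuristic lands on literacy program + 3×street-tree planting + food-bank expansion (577) but leaves 2 k$ idle.
Dropping literacy program and street-tree planting and food-bank expansion frees 46 k$; slotting in 2×open-data portal (48 k$) lifts the total to 590 at 110 k$.
No other feasible combination exceeds 590.

590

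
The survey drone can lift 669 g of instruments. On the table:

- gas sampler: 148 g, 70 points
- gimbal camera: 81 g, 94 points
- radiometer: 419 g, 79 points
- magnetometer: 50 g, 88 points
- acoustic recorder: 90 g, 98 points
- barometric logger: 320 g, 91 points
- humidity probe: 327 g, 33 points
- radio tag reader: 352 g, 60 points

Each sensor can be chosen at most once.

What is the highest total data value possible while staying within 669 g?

371

Filling by ratio: gas sampler + gimbal camera + magnetometer + acoustic recorder for 350, with 300 g left unused.
Replace gas sampler with barometric logger: the trade gains 21 net, giving 371 at 541 g.
Every other selection either busts 669 g or fails to beat 371.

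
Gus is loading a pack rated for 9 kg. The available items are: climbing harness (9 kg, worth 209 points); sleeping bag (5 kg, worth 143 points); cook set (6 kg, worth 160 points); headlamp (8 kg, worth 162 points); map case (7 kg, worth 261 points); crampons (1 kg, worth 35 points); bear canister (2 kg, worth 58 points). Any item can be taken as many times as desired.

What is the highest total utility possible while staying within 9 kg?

Map case + 2×crampons uses 9 of the 9 kg and totals 331.

331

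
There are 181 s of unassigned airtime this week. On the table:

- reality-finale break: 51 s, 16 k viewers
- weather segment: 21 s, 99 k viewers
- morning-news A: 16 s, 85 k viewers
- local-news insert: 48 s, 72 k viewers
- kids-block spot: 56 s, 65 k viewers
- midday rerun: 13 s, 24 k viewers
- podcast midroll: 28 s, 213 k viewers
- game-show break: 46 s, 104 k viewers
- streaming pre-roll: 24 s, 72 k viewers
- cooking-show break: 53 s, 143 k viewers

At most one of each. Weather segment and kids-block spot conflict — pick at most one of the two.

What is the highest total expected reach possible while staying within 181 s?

668

By expected reach per s: podcast midroll 7.61, morning-news A 5.31, weather segment 4.71 lead.
Greedy by ratio would take weather segment + morning-news A + midday rerun + podcast midroll + streaming pre-roll + cooking-show break: 155 s used, total 636.
The 24 s tied up in streaming pre-roll is better spent on game-show break — total rises to 668 (177 s).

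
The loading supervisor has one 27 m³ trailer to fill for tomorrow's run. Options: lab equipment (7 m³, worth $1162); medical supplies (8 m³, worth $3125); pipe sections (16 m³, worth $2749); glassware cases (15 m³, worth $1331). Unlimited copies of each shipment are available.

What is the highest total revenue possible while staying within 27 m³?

Density check — medical supplies 390.62, pipe sections 171.81, lab equipment 166.00 are the best per m³.
Taking 3×medical supplies: 24 m³ used, 9375 in revenue.
The spare 3 m³ is too small for any remaining shipment, and no exchange beats 9375.

9375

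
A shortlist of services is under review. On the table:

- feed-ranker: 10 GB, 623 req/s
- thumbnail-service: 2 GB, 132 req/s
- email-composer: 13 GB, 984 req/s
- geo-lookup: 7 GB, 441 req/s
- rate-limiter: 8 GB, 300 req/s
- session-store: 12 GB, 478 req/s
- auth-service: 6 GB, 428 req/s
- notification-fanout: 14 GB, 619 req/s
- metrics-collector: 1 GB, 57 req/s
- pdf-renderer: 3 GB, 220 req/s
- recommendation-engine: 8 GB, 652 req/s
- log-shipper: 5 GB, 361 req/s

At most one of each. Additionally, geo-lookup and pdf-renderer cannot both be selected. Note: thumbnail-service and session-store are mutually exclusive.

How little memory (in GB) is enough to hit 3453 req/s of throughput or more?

48

Look for the lowest-memory combination reaching 3453.
feed-ranker + thumbnail-service + email-composer + auth-service + metrics-collector + pdf-renderer + recommendation-engine + log-shipper: 3457 throughput at 48 GB.
No combination under 48 GB hits 3453.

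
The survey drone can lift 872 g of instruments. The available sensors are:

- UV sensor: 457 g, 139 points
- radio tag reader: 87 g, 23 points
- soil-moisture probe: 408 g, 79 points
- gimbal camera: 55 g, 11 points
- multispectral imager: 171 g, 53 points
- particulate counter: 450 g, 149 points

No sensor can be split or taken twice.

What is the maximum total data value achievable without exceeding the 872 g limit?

Taking radio tag reader + gimbal camera + multispectral imager + particulate counter: 763 g used, 236 in data value.

236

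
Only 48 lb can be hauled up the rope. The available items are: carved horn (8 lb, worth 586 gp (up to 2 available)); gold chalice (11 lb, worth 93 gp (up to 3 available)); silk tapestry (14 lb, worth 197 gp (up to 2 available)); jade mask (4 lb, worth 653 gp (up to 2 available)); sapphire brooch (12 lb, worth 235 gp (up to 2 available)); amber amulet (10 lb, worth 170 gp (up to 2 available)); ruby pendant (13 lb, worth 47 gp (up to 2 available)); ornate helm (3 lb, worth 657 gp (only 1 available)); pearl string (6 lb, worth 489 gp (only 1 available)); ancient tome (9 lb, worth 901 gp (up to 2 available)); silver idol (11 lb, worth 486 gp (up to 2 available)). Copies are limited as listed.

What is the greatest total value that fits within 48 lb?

4937

Ranking by ratio (value/lb): ornate helm 219.00, jade mask 163.25, ancient tome 100.11, pearl string 81.50.
Filling by ratio: carved horn + 2×jade mask + ornate helm + pearl string + 2×ancient tome for 4840, with 5 lb left unused.
Dropping pearl string frees 6 lb; slotting in carved horn (8 lb) lifts the total to 4937 at 45 lb.
Nothing else within 48 lb beats 4937.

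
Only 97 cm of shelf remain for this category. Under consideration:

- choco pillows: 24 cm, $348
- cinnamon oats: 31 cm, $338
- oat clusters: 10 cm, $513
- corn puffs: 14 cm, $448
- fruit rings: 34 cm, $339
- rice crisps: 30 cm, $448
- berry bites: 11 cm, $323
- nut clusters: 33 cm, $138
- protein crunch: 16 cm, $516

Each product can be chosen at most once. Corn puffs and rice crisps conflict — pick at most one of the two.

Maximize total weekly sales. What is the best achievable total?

2163

Best packing: choco pillows + cinnamon oats + oat clusters + corn puffs + protein crunch — 95 cm, 2163 total.
The spare 2 cm is too small for any remaining product, and no feasible exchange beats 2163.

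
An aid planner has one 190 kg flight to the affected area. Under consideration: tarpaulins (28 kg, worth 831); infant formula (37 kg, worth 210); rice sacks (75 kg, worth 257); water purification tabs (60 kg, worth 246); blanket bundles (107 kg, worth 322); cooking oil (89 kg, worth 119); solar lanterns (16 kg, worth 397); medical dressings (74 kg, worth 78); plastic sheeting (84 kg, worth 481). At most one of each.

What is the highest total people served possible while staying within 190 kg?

1955

Filling by ratio: tarpaulins + infant formula + solar lanterns + plastic sheeting for 1919, with 25 kg left unused.
The 37 kg tied up in infant formula is better spent on water purification tabs — total rises to 1955 (188 kg).
That's the maximum — no swap from here does better than 1955.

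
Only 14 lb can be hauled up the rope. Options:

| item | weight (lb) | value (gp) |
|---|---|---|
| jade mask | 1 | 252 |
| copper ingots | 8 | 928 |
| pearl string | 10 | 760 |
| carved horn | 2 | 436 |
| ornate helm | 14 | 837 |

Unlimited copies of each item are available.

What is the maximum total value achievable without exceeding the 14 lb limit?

3528

By value per lb: jade mask 252.00, carved horn 218.00, copper ingots 116.00, pearl string 76.00 lead.
Best packing: 14×jade mask — 14 lb, 3528 total.
No other feasible combination exceeds 3528.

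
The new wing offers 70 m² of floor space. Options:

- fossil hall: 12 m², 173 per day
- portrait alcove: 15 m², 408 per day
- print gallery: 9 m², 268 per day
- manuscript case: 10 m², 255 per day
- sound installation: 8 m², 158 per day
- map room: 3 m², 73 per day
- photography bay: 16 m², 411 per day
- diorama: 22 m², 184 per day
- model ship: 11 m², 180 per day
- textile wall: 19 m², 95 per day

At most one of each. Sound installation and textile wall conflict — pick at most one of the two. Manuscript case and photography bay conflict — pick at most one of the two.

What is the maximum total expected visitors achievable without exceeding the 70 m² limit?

Best packing: fossil hall + portrait alcove + print gallery + manuscript case + sound installation + map room + model ship — 68 m², 1515 total.
That's the maximum — no feasible swap from here does better than 1515.

1515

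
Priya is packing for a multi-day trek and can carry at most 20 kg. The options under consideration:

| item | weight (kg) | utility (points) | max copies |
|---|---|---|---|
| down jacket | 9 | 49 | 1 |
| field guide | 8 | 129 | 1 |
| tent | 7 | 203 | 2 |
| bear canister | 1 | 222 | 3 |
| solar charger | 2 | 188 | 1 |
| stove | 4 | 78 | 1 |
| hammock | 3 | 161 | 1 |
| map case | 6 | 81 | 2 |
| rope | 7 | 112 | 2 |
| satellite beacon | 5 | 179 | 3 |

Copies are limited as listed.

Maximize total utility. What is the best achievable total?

1397

A density-first pass picks 3×bear canister + solar charger + hammock + 2×satellite beacon — 1373 at 18 kg.
Dropping satellite beacon frees 5 kg; slotting in tent (7 kg) lifts the total to 1397 at 20 kg.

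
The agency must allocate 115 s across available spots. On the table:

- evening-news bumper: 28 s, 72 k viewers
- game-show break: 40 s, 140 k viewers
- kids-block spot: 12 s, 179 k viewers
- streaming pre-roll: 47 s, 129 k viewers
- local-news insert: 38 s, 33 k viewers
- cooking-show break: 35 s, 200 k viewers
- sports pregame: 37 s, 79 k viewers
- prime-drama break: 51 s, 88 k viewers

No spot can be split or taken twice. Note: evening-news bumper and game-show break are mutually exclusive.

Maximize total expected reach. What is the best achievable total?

530

Taking evening-news bumper + kids-block spot + cooking-show break + sports pregame: 112 s used, 530 in expected reach.
No other feasible combination exceeds 530.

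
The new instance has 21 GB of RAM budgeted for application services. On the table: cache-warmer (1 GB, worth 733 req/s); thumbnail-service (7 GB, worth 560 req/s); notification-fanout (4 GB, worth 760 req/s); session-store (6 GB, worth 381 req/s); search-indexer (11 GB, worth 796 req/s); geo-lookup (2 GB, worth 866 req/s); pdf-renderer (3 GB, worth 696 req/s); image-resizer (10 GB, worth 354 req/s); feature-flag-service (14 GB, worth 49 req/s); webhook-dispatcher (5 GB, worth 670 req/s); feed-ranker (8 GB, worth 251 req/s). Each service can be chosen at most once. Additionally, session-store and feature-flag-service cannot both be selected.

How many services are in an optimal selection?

Optimal total is 4106.
cache-warmer + notification-fanout + session-store + geo-lookup + pdf-renderer + webhook-dispatcher hits 4106 at 21 GB.
Every optimal selection uses 6 services.

6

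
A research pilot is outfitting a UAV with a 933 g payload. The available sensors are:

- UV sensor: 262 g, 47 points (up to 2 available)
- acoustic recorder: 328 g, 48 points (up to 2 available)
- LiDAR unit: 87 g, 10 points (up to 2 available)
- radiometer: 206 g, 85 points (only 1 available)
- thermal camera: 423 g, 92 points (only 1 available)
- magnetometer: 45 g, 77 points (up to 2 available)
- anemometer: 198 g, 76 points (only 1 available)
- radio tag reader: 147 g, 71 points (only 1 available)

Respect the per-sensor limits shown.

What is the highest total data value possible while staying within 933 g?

Ranking by ratio (data value/g): magnetometer 1.71, radio tag reader 0.48, radiometer 0.41, anemometer 0.38.
UV sensor + radiometer + 2×magnetometer + anemometer + radio tag reader uses 903 of the 933 g and totals 433.
That's the maximum — no swap from here does better than 433.

433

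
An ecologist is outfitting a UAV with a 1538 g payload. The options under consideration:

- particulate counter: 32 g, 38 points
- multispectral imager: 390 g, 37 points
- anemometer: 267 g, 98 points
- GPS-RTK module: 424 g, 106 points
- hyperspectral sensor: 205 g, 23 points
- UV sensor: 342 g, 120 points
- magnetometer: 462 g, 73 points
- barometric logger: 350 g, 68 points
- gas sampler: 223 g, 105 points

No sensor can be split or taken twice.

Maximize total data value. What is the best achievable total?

490

Density check — particulate counter 1.19, gas sampler 0.47, anemometer 0.37 are the best per g.
Best packing: particulate counter + anemometer + GPS-RTK module + hyperspectral sensor + UV sensor + gas sampler — 1493 g, 490 total.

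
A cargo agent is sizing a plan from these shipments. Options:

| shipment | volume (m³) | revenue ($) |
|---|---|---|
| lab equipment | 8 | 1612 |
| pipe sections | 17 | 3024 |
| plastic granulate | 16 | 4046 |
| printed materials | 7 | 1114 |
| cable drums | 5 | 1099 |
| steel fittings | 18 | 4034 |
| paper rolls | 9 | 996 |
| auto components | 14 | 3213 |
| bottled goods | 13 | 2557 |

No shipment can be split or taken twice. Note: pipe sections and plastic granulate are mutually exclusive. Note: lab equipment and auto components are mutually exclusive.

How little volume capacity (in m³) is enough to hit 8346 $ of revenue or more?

Need the lightest bundle worth ≥ 8346.
Taking plastic granulate + cable drums + auto components gives 8358 (≥ 8346) for 35 m³.
No combination under 35 m³ hits 8346.

35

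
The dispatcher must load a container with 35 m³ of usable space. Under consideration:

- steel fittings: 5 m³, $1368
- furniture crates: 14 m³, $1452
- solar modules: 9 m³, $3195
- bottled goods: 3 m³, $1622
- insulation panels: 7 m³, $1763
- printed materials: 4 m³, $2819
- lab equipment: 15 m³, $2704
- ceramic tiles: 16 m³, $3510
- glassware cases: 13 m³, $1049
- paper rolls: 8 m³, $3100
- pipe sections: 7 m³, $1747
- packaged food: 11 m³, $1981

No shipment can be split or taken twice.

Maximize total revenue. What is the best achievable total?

12717

Taking the top-ratio shipments first gives steel fittings + solar modules + bottled goods + printed materials + paper rolls for 12104 (29 m³).
Replace steel fittings with packaged food: the trade gains 613 net, giving 12717 at 35 m³.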